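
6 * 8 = 48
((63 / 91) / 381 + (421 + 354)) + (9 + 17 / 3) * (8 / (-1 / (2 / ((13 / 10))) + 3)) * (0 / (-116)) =1279528 / 1651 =775.00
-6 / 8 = -3 / 4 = -0.75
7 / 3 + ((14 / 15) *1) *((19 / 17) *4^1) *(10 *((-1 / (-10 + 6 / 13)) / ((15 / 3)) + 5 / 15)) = 405923 / 23715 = 17.12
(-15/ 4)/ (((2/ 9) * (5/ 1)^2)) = -27/ 40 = -0.68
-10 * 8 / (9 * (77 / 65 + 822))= -5200 / 481563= -0.01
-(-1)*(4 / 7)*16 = 64 / 7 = 9.14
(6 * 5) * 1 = 30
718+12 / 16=2875 / 4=718.75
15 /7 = 2.14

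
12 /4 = 3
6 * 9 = 54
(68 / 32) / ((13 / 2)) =17 / 52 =0.33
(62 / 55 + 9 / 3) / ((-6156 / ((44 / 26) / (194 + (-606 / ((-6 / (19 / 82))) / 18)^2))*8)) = -381587 / 526512986675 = -0.00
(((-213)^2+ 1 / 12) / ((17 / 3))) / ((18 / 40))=2722145 / 153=17791.80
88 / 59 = 1.49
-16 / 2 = -8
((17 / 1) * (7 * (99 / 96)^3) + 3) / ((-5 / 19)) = -83121333 / 163840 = -507.33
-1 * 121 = -121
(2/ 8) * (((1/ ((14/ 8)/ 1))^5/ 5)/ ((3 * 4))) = 64/ 252105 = 0.00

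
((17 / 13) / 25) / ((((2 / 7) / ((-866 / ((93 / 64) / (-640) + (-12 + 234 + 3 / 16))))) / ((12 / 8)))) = -30150656 / 28168855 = -1.07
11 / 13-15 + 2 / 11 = -13.97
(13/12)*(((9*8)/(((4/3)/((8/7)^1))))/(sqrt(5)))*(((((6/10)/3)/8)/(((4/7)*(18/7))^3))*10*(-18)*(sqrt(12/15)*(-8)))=218491/720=303.46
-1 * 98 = -98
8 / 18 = 4 / 9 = 0.44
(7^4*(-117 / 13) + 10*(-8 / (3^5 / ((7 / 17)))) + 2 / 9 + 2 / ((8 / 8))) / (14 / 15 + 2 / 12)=-892581590 / 45441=-19642.65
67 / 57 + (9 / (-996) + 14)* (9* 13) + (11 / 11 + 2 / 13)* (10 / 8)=201675781 / 123006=1639.56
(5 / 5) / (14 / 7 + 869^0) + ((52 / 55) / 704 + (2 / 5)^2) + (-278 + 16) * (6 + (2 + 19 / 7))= -2806.65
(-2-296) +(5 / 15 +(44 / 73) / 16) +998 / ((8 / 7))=575.62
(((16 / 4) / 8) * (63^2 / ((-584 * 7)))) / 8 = -567 / 9344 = -0.06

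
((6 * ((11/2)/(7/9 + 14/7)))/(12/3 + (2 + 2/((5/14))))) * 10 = 297/29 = 10.24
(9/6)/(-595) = -3/1190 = -0.00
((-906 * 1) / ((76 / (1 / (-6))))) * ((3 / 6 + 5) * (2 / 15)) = 1.46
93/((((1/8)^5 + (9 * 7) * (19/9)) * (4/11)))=253952/132065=1.92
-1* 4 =-4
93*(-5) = -465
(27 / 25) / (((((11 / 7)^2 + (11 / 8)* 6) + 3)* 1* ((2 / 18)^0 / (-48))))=-254016 / 67225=-3.78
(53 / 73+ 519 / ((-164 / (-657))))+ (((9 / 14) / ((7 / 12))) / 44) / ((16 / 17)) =107372118499 / 51623264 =2079.92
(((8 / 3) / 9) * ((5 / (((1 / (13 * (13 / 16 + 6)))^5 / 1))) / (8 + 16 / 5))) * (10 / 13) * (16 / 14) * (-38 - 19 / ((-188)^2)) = -24074976813.10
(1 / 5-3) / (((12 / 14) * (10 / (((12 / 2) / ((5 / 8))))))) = -3.14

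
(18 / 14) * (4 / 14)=18 / 49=0.37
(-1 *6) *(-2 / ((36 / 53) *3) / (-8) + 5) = -2213 / 72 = -30.74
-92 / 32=-23 / 8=-2.88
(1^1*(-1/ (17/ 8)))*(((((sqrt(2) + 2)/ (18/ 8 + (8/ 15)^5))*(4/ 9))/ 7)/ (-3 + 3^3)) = -900000/ 828888193-450000*sqrt(2)/ 828888193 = -0.00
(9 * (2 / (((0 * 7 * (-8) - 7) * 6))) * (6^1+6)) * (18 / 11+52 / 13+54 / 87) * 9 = -646704 / 2233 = -289.61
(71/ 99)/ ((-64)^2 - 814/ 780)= 9230/ 52702089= 0.00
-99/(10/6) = -297/5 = -59.40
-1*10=-10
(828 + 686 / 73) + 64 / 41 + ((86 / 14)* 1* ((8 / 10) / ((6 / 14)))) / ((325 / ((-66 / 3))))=12229809238 / 14590875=838.18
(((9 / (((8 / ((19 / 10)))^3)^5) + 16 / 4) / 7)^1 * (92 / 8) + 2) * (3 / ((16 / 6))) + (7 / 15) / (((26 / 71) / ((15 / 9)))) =5425148704430229183828839660031329 / 461056011852054528000000000000000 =11.77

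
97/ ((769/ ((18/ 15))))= 582/ 3845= 0.15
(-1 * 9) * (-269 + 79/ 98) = 236547/ 98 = 2413.74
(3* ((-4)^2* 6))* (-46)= -13248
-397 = -397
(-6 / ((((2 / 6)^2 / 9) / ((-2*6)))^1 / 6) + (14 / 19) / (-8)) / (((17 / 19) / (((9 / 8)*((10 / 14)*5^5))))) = 373976015625 / 3808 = 98207987.30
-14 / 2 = -7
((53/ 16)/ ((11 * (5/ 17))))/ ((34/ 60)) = 159/ 88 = 1.81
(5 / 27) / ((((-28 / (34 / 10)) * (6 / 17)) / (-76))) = 5491 / 1134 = 4.84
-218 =-218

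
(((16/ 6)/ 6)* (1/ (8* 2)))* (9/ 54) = 0.00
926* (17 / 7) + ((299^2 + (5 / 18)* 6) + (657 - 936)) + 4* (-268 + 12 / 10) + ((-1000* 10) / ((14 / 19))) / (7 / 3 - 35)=466758391 / 5145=90720.78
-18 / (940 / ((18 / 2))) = -81 / 470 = -0.17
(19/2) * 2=19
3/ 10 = 0.30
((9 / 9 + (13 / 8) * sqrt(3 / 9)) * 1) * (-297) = -297-1287 * sqrt(3) / 8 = -575.64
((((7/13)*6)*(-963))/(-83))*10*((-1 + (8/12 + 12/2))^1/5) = 458388/1079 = 424.83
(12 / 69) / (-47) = -4 / 1081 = -0.00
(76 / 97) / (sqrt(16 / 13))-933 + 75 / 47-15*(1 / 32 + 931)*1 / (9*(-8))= -8872871 / 12032 + 19*sqrt(13) / 97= -736.73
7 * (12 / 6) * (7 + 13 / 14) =111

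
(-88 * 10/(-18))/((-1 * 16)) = -55/18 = -3.06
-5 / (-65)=1 / 13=0.08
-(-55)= 55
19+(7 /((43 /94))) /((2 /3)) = 1804 /43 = 41.95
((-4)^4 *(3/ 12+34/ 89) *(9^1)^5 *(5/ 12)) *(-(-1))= 354294000/ 89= 3980831.46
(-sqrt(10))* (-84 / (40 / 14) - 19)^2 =-58564* sqrt(10) / 25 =-7407.83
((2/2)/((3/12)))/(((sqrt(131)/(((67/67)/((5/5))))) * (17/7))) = 28 * sqrt(131)/2227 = 0.14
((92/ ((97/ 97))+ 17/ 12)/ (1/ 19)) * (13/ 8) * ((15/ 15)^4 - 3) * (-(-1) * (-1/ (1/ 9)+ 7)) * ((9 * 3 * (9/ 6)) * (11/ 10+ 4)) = 381273399/ 160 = 2382958.74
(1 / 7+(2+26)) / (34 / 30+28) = 0.97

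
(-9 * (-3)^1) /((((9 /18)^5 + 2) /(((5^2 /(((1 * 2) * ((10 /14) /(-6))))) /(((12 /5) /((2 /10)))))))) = -1512 /13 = -116.31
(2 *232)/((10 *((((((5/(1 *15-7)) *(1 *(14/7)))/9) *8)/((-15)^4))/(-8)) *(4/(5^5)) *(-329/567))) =1070263125000/47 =22771555851.06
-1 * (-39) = 39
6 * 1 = 6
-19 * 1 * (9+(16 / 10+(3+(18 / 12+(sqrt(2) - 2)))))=-2489 / 10 - 19 * sqrt(2)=-275.77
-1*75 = -75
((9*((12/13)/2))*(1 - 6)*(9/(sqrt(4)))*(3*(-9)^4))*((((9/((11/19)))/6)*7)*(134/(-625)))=127863110277/17875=7153180.99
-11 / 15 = -0.73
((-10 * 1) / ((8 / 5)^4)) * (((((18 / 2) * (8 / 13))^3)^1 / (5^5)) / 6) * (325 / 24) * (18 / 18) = -2025 / 10816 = -0.19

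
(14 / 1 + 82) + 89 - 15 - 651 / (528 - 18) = 28683 / 170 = 168.72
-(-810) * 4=3240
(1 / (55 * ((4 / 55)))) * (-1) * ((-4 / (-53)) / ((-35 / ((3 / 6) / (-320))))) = -1 / 1187200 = -0.00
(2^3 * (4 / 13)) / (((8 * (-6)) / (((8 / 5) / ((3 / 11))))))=-176 / 585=-0.30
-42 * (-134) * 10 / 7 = 8040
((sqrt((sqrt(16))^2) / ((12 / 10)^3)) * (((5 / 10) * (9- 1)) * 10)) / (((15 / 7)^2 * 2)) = 2450 / 243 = 10.08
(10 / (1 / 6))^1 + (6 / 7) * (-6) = 384 / 7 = 54.86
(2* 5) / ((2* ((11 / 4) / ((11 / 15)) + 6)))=20 / 39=0.51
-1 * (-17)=17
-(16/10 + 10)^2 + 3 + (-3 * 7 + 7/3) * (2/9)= -91603/675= -135.71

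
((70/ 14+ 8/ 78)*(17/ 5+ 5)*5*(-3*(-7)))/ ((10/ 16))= 468048/ 65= 7200.74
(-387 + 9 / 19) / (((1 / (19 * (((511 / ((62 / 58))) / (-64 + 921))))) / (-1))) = 108830736 / 26567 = 4096.46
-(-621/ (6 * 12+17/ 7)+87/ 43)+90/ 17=4423368/ 380851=11.61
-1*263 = -263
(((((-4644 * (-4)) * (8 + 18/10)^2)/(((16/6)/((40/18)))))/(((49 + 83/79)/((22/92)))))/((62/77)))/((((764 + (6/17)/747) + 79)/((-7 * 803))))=-493121826609888861/8383416350035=-58821.11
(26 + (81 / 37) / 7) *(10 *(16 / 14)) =545200 / 1813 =300.72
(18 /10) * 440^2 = 348480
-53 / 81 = -0.65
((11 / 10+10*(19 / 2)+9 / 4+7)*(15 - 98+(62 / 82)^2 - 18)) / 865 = -17785187 / 1454065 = -12.23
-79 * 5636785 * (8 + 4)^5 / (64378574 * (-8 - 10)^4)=-14249792480 / 869110749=-16.40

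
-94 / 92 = -1.02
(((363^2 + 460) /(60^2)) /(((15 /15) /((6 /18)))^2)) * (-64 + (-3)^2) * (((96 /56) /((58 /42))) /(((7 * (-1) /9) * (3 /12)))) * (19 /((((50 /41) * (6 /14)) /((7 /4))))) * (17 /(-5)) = -134835365819 /435000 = -309966.36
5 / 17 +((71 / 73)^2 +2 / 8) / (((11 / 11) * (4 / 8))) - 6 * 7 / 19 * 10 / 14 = 3811169 / 3442534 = 1.11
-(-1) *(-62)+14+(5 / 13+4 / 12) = -1844 / 39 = -47.28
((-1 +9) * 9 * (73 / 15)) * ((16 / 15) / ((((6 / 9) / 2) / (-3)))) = -84096 / 25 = -3363.84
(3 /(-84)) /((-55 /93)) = 93 /1540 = 0.06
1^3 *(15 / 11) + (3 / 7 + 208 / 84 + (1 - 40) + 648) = 141665 / 231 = 613.27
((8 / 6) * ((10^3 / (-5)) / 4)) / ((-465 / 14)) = 560 / 279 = 2.01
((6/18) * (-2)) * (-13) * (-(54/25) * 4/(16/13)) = -1521/25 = -60.84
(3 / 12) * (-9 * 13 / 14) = -117 / 56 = -2.09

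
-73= -73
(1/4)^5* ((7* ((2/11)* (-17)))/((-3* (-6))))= -119/101376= -0.00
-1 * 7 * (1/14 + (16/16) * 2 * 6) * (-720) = 60840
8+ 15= 23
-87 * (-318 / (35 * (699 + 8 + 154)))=9222 / 10045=0.92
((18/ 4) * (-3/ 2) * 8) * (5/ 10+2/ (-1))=81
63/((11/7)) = 441/11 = 40.09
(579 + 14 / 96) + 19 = 28711 / 48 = 598.15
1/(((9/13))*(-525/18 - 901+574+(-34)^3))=-26/713883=-0.00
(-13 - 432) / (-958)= 445 / 958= 0.46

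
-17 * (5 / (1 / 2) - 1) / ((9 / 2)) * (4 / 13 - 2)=748 / 13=57.54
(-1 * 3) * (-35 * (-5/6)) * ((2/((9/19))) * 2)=-6650/9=-738.89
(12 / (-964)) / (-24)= 1 / 1928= 0.00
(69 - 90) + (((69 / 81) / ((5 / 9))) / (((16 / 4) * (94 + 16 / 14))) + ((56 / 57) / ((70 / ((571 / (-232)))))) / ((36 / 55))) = -77241739 / 3669660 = -21.05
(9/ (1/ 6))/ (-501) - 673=-112409/ 167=-673.11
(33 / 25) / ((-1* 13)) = -33 / 325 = -0.10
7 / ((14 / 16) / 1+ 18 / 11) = 616 / 221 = 2.79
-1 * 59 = -59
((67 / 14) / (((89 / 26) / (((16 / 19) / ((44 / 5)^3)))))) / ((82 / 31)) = 3375125 / 5167655416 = 0.00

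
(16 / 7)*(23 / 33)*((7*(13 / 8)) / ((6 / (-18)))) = -598 / 11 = -54.36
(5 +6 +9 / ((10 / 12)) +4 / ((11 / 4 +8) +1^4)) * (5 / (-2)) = -5203 / 94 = -55.35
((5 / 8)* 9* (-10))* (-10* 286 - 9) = 161381.25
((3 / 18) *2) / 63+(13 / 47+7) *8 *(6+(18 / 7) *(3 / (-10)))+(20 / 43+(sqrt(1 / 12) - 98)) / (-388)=112867059617 / 370509930 - sqrt(3) / 2328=304.63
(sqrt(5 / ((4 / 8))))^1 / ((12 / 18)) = 3 *sqrt(10) / 2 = 4.74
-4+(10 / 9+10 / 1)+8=136 / 9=15.11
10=10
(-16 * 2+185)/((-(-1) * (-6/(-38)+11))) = 2907/212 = 13.71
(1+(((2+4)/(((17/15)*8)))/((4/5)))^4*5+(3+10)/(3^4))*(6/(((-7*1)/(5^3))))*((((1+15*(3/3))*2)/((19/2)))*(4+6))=-970307584493125/76780521216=-12637.42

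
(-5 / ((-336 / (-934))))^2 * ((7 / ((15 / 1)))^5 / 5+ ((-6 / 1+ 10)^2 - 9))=207145075891 / 153090000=1353.09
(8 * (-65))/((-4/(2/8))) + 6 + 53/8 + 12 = 457/8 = 57.12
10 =10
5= 5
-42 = -42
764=764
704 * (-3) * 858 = -1812096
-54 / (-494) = 27 / 247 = 0.11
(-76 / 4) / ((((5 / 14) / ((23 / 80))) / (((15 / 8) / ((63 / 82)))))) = -17917 / 480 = -37.33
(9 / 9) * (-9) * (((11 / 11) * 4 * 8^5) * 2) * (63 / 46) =-74317824 / 23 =-3231209.74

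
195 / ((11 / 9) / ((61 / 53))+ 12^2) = 107055 / 79639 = 1.34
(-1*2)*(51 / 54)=-17 / 9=-1.89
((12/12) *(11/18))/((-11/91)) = -91/18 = -5.06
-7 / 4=-1.75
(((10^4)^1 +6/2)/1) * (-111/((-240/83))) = 30719213/80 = 383990.16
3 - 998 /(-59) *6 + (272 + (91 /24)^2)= 13283267 /33984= 390.87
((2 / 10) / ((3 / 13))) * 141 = 611 / 5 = 122.20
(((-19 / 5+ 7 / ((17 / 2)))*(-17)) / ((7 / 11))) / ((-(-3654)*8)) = 2783 / 1023120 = 0.00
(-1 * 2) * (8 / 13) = -16 / 13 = -1.23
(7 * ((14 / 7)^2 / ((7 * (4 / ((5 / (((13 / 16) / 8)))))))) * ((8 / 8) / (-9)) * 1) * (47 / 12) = -7520 / 351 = -21.42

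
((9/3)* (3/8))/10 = 9/80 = 0.11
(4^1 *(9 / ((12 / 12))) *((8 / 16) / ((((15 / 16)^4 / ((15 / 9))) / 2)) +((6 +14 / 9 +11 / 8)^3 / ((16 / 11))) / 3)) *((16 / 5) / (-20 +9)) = -370372435333 / 213840000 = -1732.01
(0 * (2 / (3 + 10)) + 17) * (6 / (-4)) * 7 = -357 / 2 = -178.50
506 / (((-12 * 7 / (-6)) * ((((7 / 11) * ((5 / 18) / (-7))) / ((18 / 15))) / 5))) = -300564 / 35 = -8587.54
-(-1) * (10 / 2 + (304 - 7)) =302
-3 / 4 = -0.75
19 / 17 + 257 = 4388 / 17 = 258.12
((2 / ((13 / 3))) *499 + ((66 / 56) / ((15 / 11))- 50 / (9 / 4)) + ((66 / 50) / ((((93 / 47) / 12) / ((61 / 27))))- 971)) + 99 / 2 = -1763175943 / 2538900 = -694.46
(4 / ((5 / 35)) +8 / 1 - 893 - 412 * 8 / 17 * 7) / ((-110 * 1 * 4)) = 37641 / 7480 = 5.03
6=6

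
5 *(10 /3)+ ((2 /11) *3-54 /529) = 298690 /17457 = 17.11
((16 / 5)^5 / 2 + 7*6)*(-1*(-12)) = 7866456 / 3125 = 2517.27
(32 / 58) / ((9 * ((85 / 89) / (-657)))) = -103952 / 2465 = -42.17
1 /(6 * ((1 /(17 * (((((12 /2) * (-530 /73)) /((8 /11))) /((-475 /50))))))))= 49555 /2774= 17.86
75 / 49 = 1.53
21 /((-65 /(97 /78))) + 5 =7771 /1690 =4.60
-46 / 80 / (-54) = 23 / 2160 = 0.01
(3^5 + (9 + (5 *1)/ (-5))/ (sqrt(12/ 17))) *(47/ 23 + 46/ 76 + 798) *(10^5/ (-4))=-2125542262500/ 437- 34988350000 *sqrt(51)/ 1311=-5054533626.89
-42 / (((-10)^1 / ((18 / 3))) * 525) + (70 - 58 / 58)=8631 / 125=69.05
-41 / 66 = -0.62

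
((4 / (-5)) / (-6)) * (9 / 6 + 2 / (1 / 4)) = 19 / 15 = 1.27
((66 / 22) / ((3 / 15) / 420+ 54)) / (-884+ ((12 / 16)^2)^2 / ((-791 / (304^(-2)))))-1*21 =-7879222333021976601 / 375199940645016821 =-21.00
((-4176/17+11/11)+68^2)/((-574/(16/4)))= -30.52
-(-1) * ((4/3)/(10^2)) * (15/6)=1/30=0.03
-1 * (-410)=410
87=87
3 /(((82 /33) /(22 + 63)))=8415 /82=102.62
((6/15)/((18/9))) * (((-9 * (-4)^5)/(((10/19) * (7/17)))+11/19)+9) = 28285666/3325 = 8506.97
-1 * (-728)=728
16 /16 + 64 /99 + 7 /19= 3790 /1881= 2.01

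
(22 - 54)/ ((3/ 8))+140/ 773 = -197468/ 2319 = -85.15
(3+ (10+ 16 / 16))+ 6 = 20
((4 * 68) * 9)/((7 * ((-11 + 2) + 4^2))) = 2448/49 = 49.96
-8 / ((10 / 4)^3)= -64 / 125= -0.51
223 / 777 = 0.29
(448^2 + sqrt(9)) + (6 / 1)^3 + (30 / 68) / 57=129796263 / 646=200923.01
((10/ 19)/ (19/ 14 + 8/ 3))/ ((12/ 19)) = 35/ 169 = 0.21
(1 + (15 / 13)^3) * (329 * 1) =1833188 / 2197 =834.41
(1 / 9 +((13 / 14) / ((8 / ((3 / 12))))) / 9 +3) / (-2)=-12557 / 8064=-1.56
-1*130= -130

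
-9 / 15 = -3 / 5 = -0.60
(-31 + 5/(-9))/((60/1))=-71/135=-0.53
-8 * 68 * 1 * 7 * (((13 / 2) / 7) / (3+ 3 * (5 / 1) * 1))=-1768 / 9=-196.44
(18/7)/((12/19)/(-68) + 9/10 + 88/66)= 174420/150857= 1.16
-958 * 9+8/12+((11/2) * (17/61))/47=-148303615/17202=-8621.30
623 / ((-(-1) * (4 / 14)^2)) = 30527 / 4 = 7631.75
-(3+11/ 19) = -68/ 19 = -3.58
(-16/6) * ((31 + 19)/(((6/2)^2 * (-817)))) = 400/22059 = 0.02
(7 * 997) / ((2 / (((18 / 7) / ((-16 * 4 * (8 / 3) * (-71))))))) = 26919 / 36352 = 0.74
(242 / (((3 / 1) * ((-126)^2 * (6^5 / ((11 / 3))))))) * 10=0.00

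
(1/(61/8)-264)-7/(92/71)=-1511149/5612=-269.27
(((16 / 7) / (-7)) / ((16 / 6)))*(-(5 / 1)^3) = 750 / 49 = 15.31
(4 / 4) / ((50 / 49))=49 / 50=0.98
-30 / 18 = -5 / 3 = -1.67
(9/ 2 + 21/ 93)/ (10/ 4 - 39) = -293/ 2263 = -0.13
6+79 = 85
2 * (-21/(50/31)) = -651/25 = -26.04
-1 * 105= -105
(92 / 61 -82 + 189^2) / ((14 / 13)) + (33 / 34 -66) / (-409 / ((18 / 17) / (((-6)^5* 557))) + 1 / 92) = 73954566451178965151 / 2234630853623350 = 33094.76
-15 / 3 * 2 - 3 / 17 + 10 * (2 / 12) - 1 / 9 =-8.62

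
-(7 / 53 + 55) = -2922 / 53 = -55.13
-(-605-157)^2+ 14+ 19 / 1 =-580611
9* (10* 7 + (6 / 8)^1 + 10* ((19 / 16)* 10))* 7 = 11938.50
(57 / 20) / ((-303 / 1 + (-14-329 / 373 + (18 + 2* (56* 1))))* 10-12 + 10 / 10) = -21261 / 14098060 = -0.00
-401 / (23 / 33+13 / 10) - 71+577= 201124 / 659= 305.20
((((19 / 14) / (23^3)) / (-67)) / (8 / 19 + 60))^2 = 130321 / 171655004279777241664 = 0.00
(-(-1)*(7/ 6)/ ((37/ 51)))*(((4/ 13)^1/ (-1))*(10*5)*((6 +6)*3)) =-428400/ 481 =-890.64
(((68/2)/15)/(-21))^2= 1156/99225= 0.01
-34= -34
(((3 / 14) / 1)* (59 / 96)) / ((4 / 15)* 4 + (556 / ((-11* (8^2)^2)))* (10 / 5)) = 0.13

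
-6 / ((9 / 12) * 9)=-0.89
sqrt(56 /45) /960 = 0.00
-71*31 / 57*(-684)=26412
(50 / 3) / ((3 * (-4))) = -25 / 18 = -1.39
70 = 70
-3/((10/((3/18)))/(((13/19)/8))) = -0.00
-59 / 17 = -3.47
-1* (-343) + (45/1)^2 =2368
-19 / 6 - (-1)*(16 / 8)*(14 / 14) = -7 / 6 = -1.17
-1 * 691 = -691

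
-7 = -7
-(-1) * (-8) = -8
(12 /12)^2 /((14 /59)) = 4.21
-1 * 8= -8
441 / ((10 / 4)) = 882 / 5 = 176.40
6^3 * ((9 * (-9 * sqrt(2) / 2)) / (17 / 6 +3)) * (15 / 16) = -19683 * sqrt(2) / 14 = -1988.28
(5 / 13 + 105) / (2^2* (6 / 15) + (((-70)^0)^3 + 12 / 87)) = 198650 / 5161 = 38.49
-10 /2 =-5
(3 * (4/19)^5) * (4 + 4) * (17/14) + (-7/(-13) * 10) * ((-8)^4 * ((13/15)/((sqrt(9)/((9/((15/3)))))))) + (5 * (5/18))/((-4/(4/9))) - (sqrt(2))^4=160957848171319/14039481330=11464.66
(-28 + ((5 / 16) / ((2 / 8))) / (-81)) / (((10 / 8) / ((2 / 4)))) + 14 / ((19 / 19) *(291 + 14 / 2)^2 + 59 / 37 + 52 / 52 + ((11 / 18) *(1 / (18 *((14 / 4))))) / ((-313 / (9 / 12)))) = -14114948415010109 / 1259586764002170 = -11.21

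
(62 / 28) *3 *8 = 372 / 7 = 53.14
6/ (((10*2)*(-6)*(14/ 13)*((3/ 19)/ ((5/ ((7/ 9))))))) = -741/ 392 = -1.89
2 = 2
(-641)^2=410881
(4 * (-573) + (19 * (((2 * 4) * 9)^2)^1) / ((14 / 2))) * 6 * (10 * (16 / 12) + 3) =1154328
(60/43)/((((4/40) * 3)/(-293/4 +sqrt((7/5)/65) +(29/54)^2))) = -10637800/31347 +40 * sqrt(91)/559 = -338.67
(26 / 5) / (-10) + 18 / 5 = 77 / 25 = 3.08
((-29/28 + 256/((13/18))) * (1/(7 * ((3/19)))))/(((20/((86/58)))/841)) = 3048033371/152880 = 19937.42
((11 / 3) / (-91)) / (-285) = 11 / 77805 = 0.00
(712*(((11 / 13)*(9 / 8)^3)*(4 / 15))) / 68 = 237897 / 70720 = 3.36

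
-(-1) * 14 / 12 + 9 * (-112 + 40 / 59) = -354259 / 354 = -1000.73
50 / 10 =5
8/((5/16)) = 128/5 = 25.60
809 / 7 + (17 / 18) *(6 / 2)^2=1737 / 14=124.07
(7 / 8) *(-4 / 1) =-7 / 2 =-3.50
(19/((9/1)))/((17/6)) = 38/51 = 0.75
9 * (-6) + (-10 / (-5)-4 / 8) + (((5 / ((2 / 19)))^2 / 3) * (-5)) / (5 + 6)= -52055 / 132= -394.36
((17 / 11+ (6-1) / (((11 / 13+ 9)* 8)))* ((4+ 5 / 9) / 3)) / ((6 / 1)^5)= 247681 / 788299776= 0.00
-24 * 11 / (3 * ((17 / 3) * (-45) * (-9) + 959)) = -44 / 1627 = -0.03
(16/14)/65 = 8/455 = 0.02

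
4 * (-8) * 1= -32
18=18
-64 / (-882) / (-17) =-32 / 7497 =-0.00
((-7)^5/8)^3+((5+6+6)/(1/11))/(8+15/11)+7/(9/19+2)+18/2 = -22982945190813199/2478592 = -9272581042.31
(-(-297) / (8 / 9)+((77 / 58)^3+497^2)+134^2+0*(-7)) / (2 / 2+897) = 295.44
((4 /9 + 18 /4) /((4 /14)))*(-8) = -1246 /9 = -138.44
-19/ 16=-1.19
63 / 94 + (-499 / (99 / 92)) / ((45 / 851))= -3672083887 / 418770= -8768.74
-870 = -870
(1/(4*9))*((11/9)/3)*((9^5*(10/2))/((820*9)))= 297/656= 0.45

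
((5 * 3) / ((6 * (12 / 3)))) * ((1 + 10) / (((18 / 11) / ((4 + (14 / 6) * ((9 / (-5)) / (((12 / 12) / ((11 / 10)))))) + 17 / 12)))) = 28919 / 8640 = 3.35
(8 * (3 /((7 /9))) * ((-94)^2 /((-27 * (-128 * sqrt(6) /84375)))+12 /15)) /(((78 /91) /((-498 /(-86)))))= 35856 /215+5156634375 * sqrt(6) /688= 18359357.19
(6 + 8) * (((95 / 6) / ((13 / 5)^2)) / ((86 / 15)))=83125 / 14534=5.72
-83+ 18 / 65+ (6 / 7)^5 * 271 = 46603001 / 1092455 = 42.66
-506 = -506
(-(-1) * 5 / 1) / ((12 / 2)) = 0.83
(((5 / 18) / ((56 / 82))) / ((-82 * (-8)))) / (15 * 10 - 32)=0.00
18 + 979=997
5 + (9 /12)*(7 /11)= 241 /44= 5.48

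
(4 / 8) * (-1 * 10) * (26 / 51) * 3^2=-390 / 17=-22.94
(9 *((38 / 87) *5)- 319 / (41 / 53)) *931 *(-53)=23039875019 / 1189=19377523.14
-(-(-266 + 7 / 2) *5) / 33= -875 / 22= -39.77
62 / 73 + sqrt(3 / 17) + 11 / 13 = sqrt(51) / 17 + 1609 / 949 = 2.12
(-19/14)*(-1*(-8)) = -76/7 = -10.86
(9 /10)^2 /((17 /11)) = 891 /1700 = 0.52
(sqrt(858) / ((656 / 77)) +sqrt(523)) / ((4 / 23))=1771 * sqrt(858) / 2624 +23 * sqrt(523) / 4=151.27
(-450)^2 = 202500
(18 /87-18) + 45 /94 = -47199 /2726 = -17.31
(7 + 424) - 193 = 238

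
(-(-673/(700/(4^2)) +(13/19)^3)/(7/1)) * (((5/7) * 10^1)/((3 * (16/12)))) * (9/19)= 162719577/89400206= 1.82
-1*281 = -281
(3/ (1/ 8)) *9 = 216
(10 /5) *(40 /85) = 16 /17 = 0.94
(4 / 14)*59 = 118 / 7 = 16.86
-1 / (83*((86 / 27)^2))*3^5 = -177147 / 613868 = -0.29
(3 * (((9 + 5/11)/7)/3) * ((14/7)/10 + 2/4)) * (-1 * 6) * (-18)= 5616/55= 102.11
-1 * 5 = -5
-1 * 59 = -59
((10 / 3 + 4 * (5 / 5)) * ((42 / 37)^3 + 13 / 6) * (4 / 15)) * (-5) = -48532748 / 1367631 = -35.49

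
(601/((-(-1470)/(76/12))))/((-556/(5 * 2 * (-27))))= 34257/27244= 1.26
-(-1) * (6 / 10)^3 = 27 / 125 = 0.22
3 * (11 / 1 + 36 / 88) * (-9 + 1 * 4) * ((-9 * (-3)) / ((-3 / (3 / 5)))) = 20331 / 22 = 924.14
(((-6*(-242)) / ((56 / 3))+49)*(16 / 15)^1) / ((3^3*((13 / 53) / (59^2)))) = 523960120 / 7371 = 71083.99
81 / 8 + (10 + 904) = 7393 / 8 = 924.12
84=84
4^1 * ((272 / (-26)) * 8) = -4352 / 13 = -334.77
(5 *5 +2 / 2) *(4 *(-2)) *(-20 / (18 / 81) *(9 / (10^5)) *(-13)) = -13689 / 625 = -21.90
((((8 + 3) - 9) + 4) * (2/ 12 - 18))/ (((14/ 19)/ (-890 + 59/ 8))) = 14355013/ 112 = 128169.76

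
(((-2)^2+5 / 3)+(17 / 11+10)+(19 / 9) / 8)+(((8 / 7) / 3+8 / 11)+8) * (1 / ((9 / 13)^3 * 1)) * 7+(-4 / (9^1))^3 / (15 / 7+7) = 40341419 / 192456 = 209.61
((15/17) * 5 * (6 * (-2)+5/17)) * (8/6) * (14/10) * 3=-83580/289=-289.20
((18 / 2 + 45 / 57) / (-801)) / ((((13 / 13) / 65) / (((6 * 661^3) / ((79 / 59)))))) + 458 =-137338164372978 / 133589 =-1028064918.32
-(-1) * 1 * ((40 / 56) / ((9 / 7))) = 5 / 9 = 0.56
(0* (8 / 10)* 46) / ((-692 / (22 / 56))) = 0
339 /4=84.75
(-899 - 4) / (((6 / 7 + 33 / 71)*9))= -149597 / 1971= -75.90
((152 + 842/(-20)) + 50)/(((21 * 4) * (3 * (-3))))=-533/2520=-0.21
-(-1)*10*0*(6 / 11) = 0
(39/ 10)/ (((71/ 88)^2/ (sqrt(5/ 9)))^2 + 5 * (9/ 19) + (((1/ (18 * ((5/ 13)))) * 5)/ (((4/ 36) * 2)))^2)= 22218713088/ 78014224331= 0.28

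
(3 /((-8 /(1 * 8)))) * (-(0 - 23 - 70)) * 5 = -1395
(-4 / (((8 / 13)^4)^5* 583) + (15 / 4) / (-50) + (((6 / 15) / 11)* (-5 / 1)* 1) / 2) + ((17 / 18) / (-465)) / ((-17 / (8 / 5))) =-398261564650707307578447437 / 3516201622028173285785600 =-113.26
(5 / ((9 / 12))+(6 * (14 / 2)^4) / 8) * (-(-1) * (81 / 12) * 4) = 195201 / 4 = 48800.25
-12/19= -0.63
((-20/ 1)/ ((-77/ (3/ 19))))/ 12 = 5/ 1463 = 0.00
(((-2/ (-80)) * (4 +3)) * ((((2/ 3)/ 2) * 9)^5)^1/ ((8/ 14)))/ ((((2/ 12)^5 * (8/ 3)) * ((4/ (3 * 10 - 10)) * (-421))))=-2577.26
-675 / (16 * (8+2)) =-135 / 32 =-4.22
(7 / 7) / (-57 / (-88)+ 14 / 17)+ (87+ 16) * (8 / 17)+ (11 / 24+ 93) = 128063675 / 898008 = 142.61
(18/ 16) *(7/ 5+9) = 117/ 10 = 11.70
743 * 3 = 2229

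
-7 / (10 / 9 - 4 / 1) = 63 / 26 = 2.42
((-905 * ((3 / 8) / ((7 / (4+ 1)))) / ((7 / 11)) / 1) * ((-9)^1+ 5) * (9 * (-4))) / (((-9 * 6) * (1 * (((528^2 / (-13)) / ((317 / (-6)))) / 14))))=18647525 / 532224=35.04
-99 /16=-6.19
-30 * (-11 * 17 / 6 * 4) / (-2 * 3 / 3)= -1870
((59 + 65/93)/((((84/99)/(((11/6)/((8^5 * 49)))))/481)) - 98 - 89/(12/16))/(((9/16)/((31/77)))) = -37739000351/243403776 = -155.05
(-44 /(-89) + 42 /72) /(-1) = -1151 /1068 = -1.08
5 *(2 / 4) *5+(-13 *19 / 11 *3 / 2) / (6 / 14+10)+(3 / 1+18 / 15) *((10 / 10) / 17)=649603 / 68255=9.52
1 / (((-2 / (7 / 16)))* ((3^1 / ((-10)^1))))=35 / 48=0.73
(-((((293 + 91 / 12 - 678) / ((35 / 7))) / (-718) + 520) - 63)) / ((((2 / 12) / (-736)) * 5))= 403715.25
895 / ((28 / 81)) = 72495 / 28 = 2589.11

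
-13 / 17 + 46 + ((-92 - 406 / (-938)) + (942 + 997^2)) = 994904.67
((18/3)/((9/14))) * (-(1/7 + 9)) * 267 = -22784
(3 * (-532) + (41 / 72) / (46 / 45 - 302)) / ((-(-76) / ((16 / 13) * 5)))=-129.23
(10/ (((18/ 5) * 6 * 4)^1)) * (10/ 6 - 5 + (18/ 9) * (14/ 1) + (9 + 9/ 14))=36025/ 9072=3.97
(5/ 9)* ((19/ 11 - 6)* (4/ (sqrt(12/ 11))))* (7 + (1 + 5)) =-6110* sqrt(33)/ 297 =-118.18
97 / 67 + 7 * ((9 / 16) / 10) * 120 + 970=273011 / 268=1018.70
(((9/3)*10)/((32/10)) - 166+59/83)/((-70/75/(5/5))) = 1552905/9296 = 167.05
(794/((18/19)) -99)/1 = 6652/9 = 739.11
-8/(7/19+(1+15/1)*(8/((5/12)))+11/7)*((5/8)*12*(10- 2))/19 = -0.08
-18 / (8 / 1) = -9 / 4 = -2.25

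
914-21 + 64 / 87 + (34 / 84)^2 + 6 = 46035257 / 51156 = 899.90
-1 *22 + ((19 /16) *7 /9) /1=-3035 /144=-21.08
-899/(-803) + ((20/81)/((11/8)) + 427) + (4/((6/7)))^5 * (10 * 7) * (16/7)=69183201100/195129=354551.10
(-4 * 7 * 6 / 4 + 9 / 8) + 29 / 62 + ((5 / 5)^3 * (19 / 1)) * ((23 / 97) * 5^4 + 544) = 315405779 / 24056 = 13111.31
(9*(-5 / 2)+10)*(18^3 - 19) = -145325 / 2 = -72662.50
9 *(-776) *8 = -55872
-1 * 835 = -835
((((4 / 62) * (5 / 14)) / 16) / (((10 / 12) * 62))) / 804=1 / 28845376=0.00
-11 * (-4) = 44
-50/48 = -25/24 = -1.04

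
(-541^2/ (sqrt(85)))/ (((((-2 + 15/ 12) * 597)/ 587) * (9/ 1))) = 687214988 * sqrt(85)/ 1370115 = 4624.29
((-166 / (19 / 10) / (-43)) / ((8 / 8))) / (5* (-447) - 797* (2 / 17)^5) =-2356962620 / 2592672619483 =-0.00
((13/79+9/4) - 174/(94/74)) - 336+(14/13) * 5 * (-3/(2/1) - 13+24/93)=-3275495117/5985356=-547.25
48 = 48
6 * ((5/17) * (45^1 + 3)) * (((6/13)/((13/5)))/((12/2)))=7200/2873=2.51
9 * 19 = 171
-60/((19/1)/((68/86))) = -2040/817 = -2.50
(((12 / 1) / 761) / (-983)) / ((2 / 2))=-12 / 748063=-0.00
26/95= 0.27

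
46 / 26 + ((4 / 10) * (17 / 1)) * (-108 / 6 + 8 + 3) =-2979 / 65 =-45.83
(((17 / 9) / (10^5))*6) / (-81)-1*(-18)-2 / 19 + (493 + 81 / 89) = 10515363271253 / 20545650000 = 511.80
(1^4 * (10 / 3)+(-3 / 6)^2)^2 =12.84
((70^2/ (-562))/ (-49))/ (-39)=-50/ 10959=-0.00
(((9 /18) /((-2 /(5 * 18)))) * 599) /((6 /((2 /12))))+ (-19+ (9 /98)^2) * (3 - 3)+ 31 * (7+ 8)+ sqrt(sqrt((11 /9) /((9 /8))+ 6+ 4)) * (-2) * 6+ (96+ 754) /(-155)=21115 /248 - 4 * 898^(1 /4)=63.24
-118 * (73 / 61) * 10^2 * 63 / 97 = -9171.57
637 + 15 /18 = 3827 /6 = 637.83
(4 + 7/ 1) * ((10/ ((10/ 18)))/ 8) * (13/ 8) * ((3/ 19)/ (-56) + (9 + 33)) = 57509595/ 34048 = 1689.07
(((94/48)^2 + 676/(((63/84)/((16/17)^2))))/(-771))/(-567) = 133545409/72770902848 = 0.00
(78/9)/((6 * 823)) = 13/7407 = 0.00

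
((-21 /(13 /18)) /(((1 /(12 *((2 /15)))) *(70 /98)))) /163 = -21168 /52975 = -0.40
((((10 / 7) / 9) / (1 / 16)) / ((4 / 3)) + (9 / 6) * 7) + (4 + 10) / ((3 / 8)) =2089 / 42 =49.74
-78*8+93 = -531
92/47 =1.96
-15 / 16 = -0.94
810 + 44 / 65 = 52694 / 65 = 810.68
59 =59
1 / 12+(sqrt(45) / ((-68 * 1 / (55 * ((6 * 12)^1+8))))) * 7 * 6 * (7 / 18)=1 / 12 - 53900 * sqrt(5) / 17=-7089.57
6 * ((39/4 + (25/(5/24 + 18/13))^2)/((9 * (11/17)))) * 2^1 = 1433628989/2717099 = 527.63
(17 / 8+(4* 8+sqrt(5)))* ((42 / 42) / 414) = 0.09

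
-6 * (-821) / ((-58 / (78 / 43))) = -192114 / 1247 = -154.06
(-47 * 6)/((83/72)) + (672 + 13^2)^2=58684019/83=707036.37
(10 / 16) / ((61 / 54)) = 135 / 244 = 0.55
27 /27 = 1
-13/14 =-0.93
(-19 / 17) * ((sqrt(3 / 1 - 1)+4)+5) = -171 / 17 - 19 * sqrt(2) / 17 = -11.64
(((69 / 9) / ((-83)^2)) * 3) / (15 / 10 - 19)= -46 / 241115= -0.00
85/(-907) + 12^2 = 130523/907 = 143.91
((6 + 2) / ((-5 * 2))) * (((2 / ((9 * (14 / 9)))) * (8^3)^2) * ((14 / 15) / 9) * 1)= -2097152 / 675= -3106.89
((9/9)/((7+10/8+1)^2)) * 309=4944/1369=3.61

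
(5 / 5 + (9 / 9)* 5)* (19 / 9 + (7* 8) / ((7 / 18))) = 2630 / 3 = 876.67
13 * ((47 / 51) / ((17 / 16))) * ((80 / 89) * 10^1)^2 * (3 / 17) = 6256640000 / 38915873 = 160.77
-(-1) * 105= 105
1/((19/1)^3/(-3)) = -3/6859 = -0.00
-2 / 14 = -1 / 7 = -0.14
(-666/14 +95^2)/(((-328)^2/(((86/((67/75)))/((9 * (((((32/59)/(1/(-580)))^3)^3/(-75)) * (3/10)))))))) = 11704599639572144047717/1582353540560116214230081590901258321920000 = 0.00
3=3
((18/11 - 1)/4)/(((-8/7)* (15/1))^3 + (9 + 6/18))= -7203/227673424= -0.00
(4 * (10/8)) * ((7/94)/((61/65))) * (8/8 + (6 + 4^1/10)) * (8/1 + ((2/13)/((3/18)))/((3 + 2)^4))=8419054/358375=23.49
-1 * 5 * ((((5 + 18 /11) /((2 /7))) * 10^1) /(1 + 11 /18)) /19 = -229950 /6061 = -37.94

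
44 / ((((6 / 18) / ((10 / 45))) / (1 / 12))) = 22 / 9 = 2.44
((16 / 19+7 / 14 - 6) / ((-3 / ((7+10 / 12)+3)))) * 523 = 2005705 / 228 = 8796.95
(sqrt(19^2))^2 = 361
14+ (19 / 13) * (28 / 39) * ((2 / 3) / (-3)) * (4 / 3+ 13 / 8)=182203 / 13689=13.31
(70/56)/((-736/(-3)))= 0.01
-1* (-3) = 3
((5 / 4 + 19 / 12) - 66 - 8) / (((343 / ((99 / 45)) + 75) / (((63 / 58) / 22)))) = -8967 / 589280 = -0.02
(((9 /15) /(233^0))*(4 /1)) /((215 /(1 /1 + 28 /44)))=216 /11825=0.02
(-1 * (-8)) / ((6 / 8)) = 32 / 3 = 10.67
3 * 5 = 15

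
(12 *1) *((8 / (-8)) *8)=-96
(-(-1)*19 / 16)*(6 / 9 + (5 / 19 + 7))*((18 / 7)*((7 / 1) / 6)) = 113 / 4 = 28.25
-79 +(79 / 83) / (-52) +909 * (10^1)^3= 3922902957 / 4316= 908920.98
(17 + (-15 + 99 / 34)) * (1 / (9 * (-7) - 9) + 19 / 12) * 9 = 18871 / 272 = 69.38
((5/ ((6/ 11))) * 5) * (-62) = -8525/ 3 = -2841.67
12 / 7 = 1.71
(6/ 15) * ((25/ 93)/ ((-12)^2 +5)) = 10/ 13857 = 0.00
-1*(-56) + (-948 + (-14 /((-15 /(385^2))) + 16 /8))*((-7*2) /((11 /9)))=-1573768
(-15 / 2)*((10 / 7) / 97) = -75 / 679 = -0.11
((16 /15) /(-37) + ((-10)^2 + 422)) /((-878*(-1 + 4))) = -144847 /730935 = -0.20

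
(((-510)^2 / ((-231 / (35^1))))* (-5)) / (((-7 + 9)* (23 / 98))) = 419792.49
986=986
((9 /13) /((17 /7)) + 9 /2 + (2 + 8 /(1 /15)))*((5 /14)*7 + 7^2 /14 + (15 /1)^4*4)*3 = 17022350601 /221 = 77024210.86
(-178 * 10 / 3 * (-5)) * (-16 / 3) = -142400 / 9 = -15822.22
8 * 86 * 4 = 2752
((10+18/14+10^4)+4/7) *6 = 420498/7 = 60071.14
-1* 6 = -6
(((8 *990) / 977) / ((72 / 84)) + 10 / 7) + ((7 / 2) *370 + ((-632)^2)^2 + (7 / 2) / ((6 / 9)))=4364363467131695 / 27356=159539533087.14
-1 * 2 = -2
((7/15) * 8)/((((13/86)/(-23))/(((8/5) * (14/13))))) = -978.78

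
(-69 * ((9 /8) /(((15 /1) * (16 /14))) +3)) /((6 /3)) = -67689 /640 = -105.76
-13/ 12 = -1.08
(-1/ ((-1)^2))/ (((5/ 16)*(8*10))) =-1/ 25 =-0.04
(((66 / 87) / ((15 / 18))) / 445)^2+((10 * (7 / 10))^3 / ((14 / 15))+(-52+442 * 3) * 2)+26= 24493727136723 / 8326951250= 2941.50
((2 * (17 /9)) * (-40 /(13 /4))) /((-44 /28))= 29.59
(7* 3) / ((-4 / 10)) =-105 / 2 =-52.50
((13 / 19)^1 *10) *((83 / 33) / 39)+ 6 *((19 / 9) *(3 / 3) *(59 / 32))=716147 / 30096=23.80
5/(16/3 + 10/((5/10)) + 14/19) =285/1486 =0.19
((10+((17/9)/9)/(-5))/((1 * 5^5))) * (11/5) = 44363/6328125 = 0.01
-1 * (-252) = 252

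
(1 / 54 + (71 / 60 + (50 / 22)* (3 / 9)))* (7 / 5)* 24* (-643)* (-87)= 3038454062 / 825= 3682974.62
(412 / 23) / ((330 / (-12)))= -824 / 1265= -0.65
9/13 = 0.69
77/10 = 7.70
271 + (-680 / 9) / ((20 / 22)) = 1691 / 9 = 187.89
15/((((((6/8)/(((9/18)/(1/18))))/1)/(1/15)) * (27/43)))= 19.11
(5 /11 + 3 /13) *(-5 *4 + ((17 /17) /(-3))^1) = -5978 /429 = -13.93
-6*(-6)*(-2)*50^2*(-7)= 1260000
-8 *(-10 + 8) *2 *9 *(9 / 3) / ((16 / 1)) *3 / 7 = 162 / 7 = 23.14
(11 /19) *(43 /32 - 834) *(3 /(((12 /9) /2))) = -2637855 /1216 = -2169.29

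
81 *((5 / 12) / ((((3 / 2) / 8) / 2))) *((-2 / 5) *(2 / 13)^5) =-4608 / 371293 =-0.01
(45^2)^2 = 4100625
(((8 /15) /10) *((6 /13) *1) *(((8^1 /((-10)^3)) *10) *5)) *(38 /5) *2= -1216 /8125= -0.15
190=190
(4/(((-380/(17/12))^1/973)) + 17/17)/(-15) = 15401/17100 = 0.90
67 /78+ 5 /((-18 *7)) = 671 /819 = 0.82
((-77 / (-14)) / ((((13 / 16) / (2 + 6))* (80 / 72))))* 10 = 487.38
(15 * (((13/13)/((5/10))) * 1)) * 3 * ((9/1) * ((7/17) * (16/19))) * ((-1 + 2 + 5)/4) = 136080/323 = 421.30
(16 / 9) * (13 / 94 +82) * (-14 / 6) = -432376 / 1269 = -340.72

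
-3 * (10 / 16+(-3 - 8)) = 249 / 8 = 31.12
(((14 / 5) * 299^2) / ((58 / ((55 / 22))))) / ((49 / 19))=1698619 / 406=4183.79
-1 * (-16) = 16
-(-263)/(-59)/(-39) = 263/2301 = 0.11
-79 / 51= -1.55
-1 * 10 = -10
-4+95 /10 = 11 /2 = 5.50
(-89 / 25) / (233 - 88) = -89 / 3625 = -0.02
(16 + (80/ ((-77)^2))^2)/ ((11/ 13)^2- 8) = -95054904464/ 43273393471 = -2.20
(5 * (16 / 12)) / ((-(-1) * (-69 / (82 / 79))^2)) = 134480 / 89140203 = 0.00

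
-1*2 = -2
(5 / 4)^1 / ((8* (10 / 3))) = 3 / 64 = 0.05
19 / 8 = 2.38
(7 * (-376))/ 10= -1316/ 5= -263.20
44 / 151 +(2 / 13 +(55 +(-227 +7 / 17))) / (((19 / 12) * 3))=-22698992 / 634049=-35.80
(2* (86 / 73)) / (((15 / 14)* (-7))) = -344 / 1095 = -0.31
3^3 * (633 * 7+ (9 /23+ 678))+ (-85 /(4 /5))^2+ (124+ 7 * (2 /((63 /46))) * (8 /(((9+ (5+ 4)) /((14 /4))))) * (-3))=1483632829 /9936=149318.92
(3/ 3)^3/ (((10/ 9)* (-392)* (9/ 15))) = -3/ 784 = -0.00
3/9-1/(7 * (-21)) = 50/147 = 0.34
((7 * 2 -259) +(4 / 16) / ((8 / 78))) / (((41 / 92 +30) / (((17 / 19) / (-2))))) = 1517471 / 425752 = 3.56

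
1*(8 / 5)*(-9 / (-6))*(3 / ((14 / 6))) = 108 / 35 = 3.09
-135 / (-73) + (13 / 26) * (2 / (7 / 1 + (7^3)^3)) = 5447737963 / 2945813822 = 1.85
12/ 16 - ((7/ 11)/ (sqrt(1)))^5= 415925/ 644204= 0.65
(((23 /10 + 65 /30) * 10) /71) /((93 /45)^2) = 0.15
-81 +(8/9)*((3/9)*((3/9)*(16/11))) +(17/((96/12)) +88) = 66067/7128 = 9.27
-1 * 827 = -827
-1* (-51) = 51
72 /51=24 /17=1.41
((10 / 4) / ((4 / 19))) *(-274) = -13015 / 4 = -3253.75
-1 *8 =-8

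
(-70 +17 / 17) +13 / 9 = -608 / 9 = -67.56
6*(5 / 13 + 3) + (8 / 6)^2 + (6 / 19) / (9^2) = 147314 / 6669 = 22.09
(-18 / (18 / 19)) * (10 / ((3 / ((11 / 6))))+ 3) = -1558 / 9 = -173.11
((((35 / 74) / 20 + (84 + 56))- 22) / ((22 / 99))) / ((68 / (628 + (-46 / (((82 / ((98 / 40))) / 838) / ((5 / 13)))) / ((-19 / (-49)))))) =-192698017875 / 47961472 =-4017.77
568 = 568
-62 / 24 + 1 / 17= -2.52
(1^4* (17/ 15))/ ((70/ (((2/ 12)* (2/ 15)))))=17/ 47250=0.00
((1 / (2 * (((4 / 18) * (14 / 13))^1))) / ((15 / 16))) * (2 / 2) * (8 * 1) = 624 / 35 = 17.83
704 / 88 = 8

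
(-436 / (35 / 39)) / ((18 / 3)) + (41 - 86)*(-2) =316 / 35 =9.03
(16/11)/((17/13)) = 208/187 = 1.11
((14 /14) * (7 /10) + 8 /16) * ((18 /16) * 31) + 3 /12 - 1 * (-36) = 781 /10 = 78.10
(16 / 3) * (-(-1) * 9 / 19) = 48 / 19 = 2.53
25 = 25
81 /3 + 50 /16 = 241 /8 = 30.12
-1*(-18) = 18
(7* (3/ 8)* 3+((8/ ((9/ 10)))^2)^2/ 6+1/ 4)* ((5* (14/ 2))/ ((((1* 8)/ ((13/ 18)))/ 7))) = 525905273075/ 22674816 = 23193.36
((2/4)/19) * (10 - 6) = 2/19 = 0.11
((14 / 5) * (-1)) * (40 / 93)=-112 / 93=-1.20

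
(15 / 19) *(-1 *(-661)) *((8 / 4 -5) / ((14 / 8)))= -118980 / 133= -894.59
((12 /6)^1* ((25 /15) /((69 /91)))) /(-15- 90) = -26 /621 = -0.04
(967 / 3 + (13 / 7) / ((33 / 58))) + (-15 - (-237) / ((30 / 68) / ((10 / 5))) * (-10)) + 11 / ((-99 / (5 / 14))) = -14460751 / 1386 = -10433.44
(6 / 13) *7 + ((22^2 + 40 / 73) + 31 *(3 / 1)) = 551159 / 949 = 580.78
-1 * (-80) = 80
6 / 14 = 3 / 7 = 0.43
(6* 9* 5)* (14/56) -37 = 61/2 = 30.50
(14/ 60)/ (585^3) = 7/ 6006048750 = 0.00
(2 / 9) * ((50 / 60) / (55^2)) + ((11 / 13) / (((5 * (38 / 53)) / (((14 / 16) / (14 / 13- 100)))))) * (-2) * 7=0.03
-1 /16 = -0.06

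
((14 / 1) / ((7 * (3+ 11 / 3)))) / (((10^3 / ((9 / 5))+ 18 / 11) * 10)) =297 / 5516200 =0.00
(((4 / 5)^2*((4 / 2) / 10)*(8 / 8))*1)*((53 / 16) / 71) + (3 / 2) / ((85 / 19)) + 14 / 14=404727 / 301750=1.34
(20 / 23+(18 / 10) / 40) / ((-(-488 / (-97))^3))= -3839615311 / 534585651200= -0.01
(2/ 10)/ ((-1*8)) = -1/ 40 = -0.02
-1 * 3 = -3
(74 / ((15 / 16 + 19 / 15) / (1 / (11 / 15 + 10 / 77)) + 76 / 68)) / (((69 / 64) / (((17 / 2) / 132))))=479046400 / 327354883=1.46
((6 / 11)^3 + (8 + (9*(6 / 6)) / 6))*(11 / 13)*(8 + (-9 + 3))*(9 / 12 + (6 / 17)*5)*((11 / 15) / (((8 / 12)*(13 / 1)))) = 258723 / 74360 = 3.48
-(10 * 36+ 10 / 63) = -22690 / 63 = -360.16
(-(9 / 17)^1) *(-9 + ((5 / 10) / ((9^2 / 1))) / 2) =2915 / 612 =4.76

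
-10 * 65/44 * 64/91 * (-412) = 329600/77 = 4280.52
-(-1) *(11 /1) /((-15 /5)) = -11 /3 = -3.67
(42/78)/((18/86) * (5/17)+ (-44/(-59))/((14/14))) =301903/452647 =0.67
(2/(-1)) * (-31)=62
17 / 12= 1.42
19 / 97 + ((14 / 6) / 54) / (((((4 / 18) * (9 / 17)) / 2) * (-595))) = 15293 / 78570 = 0.19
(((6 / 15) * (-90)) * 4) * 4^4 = -36864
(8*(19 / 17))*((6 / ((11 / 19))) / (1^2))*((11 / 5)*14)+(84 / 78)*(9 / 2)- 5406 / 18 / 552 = 2858.33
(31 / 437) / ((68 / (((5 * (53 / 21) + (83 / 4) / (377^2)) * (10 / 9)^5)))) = 29190081081250 / 1309317283253889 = 0.02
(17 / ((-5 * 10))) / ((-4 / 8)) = 17 / 25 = 0.68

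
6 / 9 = 2 / 3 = 0.67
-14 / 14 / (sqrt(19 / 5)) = -sqrt(95) / 19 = -0.51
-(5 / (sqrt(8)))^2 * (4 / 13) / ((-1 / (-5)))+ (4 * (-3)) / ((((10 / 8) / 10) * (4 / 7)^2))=-7769 / 26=-298.81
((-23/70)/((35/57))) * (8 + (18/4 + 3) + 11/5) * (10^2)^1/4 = -232047/980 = -236.78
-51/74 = -0.69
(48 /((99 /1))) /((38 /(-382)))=-3056 /627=-4.87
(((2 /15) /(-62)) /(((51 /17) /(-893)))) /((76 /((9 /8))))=47 /4960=0.01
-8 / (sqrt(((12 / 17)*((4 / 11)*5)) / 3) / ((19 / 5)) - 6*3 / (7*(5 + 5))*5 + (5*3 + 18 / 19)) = -3879876 / 7109695 + 7448*sqrt(935) / 35548475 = -0.54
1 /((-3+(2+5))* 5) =1 /20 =0.05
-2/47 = -0.04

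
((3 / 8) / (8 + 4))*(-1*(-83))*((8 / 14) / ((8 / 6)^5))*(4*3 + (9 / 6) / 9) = 490779 / 114688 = 4.28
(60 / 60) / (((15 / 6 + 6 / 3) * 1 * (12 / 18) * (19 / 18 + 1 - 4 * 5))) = -6 / 323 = -0.02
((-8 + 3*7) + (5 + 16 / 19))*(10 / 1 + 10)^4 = 57280000 / 19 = 3014736.84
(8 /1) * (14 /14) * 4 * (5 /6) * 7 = 560 /3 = 186.67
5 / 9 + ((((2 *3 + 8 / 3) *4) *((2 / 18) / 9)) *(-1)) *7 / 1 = -593 / 243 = -2.44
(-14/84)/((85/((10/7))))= -1/357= -0.00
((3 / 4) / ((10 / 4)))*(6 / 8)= 9 / 40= 0.22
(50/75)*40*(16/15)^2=4096/135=30.34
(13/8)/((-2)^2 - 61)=-13/456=-0.03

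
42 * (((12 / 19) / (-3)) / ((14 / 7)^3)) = -21 / 19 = -1.11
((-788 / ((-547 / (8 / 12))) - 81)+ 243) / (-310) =-133709 / 254355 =-0.53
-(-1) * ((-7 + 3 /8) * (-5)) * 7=1855 /8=231.88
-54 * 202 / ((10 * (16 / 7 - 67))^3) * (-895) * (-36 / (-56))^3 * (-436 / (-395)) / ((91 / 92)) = -33041234637 / 3093921842375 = -0.01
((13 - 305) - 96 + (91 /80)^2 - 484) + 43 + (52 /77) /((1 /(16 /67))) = -27323543921 /33017600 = -827.54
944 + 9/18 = 944.50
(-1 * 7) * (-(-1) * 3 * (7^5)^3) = -99698791708803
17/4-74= -279/4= -69.75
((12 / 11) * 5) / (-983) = -60 / 10813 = -0.01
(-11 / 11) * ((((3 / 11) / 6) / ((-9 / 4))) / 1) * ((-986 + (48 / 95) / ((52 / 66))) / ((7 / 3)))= -2433836 / 285285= -8.53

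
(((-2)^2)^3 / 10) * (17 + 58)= 480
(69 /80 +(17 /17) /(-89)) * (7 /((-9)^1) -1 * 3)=-103037 /32040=-3.22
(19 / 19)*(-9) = -9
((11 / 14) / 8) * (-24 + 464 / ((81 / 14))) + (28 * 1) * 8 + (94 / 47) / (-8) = 229.27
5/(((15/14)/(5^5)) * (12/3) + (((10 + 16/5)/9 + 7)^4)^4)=229894292449951171875/32059561307037420850991583204288877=0.00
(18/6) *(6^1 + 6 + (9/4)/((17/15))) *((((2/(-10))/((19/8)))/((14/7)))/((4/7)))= -19971/6460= -3.09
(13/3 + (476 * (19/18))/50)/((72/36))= 1618/225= 7.19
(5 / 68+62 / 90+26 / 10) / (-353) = -10289 / 1080180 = -0.01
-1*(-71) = 71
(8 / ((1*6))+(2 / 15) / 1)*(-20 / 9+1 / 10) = -2101 / 675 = -3.11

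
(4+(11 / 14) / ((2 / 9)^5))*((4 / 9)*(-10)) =-3256655 / 504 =-6461.62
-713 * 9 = -6417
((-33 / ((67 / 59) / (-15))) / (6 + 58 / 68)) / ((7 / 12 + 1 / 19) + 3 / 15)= 1131985800 / 14877283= 76.09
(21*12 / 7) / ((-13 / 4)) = -144 / 13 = -11.08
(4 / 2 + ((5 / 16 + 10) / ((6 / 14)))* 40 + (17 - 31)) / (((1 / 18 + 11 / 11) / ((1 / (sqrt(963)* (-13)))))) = -5703* sqrt(107) / 26429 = -2.23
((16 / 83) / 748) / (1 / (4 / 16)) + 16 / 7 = 248343 / 108647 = 2.29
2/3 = 0.67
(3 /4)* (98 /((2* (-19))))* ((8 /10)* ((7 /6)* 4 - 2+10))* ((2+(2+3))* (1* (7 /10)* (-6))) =576.24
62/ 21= 2.95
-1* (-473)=473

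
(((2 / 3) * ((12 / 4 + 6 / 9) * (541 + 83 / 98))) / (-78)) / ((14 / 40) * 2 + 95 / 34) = -4513585 / 928746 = -4.86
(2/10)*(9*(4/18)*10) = 4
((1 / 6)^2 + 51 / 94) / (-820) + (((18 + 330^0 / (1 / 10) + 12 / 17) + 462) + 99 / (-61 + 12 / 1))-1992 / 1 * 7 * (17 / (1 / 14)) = -766989791127857 / 231147504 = -3318183.32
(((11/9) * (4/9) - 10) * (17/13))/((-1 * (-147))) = -0.08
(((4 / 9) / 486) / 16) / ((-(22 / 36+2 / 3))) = -1 / 22356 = -0.00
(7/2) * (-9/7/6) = -3/4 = -0.75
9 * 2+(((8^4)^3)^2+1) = 4722366482869645213715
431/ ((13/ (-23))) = -9913/ 13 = -762.54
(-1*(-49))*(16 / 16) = 49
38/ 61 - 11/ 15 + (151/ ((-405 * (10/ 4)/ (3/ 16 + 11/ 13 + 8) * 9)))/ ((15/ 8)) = -41236894/ 216786375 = -0.19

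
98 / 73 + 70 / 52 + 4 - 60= -101185 / 1898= -53.31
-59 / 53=-1.11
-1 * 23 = -23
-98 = -98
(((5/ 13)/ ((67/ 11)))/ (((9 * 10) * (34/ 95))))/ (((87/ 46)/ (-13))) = -24035/ 1783674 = -0.01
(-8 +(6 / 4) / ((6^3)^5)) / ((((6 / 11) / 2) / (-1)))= 27584185761781 / 940369969152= 29.33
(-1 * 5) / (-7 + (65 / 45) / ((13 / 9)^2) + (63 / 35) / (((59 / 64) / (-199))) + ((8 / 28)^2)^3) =2255919575 / 178155870558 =0.01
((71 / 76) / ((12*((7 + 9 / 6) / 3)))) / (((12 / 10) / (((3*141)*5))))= 250275 / 5168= 48.43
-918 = -918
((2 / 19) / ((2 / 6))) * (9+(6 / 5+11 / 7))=2472 / 665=3.72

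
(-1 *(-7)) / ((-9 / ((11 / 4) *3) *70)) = -11 / 120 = -0.09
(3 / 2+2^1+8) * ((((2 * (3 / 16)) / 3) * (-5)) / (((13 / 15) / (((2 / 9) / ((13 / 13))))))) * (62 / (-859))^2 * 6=-552575 / 9592453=-0.06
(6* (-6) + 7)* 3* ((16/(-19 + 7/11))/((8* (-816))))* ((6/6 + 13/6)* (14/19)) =-2233/82416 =-0.03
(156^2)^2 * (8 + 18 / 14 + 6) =63369775872 / 7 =9052825124.57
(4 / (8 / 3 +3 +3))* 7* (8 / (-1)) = -336 / 13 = -25.85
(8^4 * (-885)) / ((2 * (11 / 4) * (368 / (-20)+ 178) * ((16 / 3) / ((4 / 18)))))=-172.07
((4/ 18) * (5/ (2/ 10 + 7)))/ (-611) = -25/ 98982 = -0.00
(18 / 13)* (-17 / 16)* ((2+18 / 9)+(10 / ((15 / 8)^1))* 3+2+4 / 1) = -153 / 4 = -38.25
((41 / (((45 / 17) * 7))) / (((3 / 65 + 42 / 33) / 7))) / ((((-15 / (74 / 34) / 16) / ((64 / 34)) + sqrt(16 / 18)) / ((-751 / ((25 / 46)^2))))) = -120555239158841344 * sqrt(2) / 5066008243125 - 2758693843716096 / 337733882875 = -41822.13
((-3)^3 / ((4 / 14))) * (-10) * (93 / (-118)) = -744.79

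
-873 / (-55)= 873 / 55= 15.87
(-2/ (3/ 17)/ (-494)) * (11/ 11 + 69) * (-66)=-26180/ 247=-105.99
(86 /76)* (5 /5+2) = 129 /38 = 3.39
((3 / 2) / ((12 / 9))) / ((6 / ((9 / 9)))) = 3 / 16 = 0.19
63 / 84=3 / 4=0.75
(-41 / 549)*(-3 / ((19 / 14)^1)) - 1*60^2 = -12516626 / 3477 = -3599.83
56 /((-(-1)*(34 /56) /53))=83104 /17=4888.47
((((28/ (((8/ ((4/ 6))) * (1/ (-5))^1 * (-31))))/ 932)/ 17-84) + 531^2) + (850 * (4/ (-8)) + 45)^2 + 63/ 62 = 628117246577/ 1473492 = 426278.02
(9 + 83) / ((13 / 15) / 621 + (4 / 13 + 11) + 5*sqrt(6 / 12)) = 30513907541520 / 3384318097727 - 6745439551500*sqrt(2) / 3384318097727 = 6.20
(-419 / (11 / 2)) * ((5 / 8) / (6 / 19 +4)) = -39805 / 3608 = -11.03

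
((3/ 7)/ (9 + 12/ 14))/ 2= 1/ 46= 0.02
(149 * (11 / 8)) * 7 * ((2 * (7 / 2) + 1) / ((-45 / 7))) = -80311 / 45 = -1784.69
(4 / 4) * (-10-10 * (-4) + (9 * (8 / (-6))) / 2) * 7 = 168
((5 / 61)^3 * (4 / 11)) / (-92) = -125 / 57426193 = -0.00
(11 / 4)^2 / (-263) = -121 / 4208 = -0.03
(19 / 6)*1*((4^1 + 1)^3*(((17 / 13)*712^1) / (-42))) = -7186750 / 819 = -8775.03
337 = 337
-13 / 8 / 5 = -13 / 40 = -0.32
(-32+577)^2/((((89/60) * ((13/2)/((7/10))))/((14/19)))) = 349301400/21983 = 15889.61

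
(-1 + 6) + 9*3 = 32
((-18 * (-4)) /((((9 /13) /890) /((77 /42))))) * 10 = 5090800 /3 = 1696933.33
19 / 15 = 1.27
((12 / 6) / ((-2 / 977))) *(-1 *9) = 8793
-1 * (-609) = 609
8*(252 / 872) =252 / 109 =2.31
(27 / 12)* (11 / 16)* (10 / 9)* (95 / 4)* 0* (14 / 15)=0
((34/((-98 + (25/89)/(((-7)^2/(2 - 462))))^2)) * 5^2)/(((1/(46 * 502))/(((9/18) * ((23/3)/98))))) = 21902536708675/288920848326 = 75.81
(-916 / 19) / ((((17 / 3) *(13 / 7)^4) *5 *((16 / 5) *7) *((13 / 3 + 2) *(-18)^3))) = 78547 / 454322797344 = 0.00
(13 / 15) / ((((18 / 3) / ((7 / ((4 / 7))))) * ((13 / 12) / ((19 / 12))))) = 931 / 360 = 2.59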